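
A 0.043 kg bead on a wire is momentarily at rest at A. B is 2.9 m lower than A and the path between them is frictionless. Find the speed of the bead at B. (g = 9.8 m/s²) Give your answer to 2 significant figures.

Mechanical energy is conserved (no friction): mgh = ½mv²
v = √(2gh) = √(2 × 9.8 × 2.9) = √56.840 = 7.539 m/s

v = 7.5 m/s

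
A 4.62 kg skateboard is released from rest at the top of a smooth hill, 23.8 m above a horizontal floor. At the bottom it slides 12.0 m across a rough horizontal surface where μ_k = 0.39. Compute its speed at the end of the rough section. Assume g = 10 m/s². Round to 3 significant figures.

Energy bookkeeping (friction removes W_f = μ_k N d):
mgh = ½mv² + μ_k m g d
W_f = μ_k mg d = (0.39)(4.62)(10)(12.0) = 216.2 J
½mv² = mgh − W_f = 1099.6 − 216.2 = 883.34 J
v = √(2 × 883.34/4.62) = 19.56 m/s

v = 19.6 m/s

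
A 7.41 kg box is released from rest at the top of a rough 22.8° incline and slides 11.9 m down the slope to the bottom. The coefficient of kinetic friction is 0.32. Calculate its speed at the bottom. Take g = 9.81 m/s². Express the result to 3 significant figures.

v = 4.65 m/s

Taking the bottom as reference, mgh = ½mv² + μ_k N L with h = L sinθ, N = mg cosθ:
mgh = mgL sinθ = (7.41)(9.81)(11.9)sin22.8° = 335.21 J
W_f = μ_k mg cosθ · L = (0.32)(7.41)(9.81)cos22.8°·11.9 = 255.2 J
½mv² = 335.21 − 255.2 = 80.033 J
v = √(2 × 80.033/7.41) = 4.648 m/s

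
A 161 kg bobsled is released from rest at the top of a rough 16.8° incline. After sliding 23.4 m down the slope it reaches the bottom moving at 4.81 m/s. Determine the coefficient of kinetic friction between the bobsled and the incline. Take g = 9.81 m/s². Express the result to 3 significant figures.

mgh = ½mv² + μ_k (mg cosθ) L, with h = L sinθ
mgL sinθ = 10682 J; ½mv² = 1862.5 J
W_f = 10682 − 1862.5 = 8820 J
μ_k = W_f/(mg cosθ · L) = 8820/(1512 × 23.4) = 0.2493

μ_k = 0.249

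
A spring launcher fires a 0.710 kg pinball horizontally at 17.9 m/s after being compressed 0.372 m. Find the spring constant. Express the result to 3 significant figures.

k = 1640 N/m

Energy stored in the spring equals the launch KE: ½kx² = ½mv²
k = mv²/x² = (0.710)(17.9)²/(0.372)² = 1644 N/m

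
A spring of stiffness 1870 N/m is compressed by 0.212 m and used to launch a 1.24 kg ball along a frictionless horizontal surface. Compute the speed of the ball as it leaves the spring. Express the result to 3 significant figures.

Conservation of energy: ½kx² = ½mv²
v = x√(k/m) = 0.212 × √(1870/1.24) = 8.233 m/s

v = 8.23 m/s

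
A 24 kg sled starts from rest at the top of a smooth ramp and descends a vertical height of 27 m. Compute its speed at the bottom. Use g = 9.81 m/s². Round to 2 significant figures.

Equating total energy at the two states: mgh = ½mv²
The mass cancels from both sides.
v = √(2gh) = √(2 × 9.81 × 27) = √529.74 = 23.02 m/s

v = 23 m/s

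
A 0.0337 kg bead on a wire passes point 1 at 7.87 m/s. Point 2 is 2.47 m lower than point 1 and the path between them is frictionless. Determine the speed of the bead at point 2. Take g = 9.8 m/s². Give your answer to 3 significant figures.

v = 10.5 m/s

By conservation of mechanical energy, ½mv₀² + mgh = ½mv²
v² = v₀² + 2gh = (7.87)² + 2(9.8)(2.47) = 110.35
v = √110.35 = 10.50 m/s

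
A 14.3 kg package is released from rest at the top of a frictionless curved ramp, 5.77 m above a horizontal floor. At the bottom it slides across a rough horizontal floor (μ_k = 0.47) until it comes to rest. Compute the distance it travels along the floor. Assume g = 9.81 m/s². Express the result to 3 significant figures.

d = 12.3 m

Applying the work–energy principle:
At rest all PE has been dissipated by friction: mgh = μ_k m g d
d = h/μ_k = 5.77/0.47 = 12.28 m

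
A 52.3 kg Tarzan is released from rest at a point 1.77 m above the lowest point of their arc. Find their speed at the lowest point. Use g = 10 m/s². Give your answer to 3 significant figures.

By conservation of mechanical energy, mgh = ½mv²
The mass cancels from both sides.
v = √(2gh) = √(2 × 10 × 1.77) = √35.400 = 5.950 m/s

v = 5.95 m/s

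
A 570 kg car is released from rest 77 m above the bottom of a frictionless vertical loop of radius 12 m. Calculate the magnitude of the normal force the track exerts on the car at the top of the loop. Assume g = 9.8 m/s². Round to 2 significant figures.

Energy from release to top (height 2r): mgh = ½mv_top² + mg(2r)
v_top² = 2g(h − 2r) = 2(9.8)(77 − 24.00) = 1038.8 m²/s²
At the top, both N and weight point toward the centre: N + mg = mv_top²/r
N = m(v_top²/r − g) = 570(1038.8/12 − 9.8) = 43757 N

N = 44000 N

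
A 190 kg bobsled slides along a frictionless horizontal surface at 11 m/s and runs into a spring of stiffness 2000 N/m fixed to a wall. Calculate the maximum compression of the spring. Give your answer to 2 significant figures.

At max compression the bobsled is momentarily at rest: ½mv² = ½kx²
x = v√(m/k) = 11 × √(190/2000) = 3.390 m

x = 3.4 m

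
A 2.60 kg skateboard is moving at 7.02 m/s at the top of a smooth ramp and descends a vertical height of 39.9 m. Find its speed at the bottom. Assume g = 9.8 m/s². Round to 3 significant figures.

Equating total energy at the two states: ½mv₀² + mgh = ½mv²
The mass cancels from both sides.
v² = v₀² + 2gh = (7.02)² + 2(9.8)(39.9) = 831.32
v = √831.32 = 28.83 m/s

v = 28.8 m/s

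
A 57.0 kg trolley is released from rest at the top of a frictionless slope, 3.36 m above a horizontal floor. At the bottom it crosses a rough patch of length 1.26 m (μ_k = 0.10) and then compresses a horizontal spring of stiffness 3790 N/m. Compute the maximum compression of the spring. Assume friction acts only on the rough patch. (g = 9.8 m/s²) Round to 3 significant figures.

x = 0.976 m

Initial energy: E₁ = mgh = (57.0)(9.8)(3.36) = 1876.9 J
Friction removes W_f = μ_k mg d = (0.10)(57.0)(9.8)(1.26) = 70.38 J
Energy reaching the spring: E = 1876.9 − 70.38 = 1806.5 J
At max compression ½kx² = E ⇒ x = √(2E/k) = √(2 × 1806.5/3790) = 0.9764 m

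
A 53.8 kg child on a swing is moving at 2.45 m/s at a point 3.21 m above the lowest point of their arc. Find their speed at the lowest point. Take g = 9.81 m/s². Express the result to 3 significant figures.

v = 8.31 m/s

Energy conservation between the two points: ½mv₀² + mgh = ½mv²
The mass cancels from both sides.
v² = v₀² + 2gh = (2.45)² + 2(9.81)(3.21) = 68.983
v = √68.983 = 8.306 m/s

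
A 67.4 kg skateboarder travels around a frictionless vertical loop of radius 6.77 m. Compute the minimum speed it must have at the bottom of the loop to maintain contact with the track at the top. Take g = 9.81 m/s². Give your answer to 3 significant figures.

v = 18.2 m/s

At the top: mg = mv_top²/r ⇒ v_top² = gr = 66.41 m²/s²
Energy from bottom to top (height 2r): ½mv_bot² = ½mv_top² + mg(2r)
v_bot² = gr + 4gr = 5gr = 332.1
v_bot = √(5gr) = 18.22 m/s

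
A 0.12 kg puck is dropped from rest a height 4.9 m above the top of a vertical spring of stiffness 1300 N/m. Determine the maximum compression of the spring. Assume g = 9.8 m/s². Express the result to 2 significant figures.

Take the reference level at the top of the uncompressed spring. At max compression the puck has fallen H + x and is momentarily at rest:
mg(H + x) = ½kx²
½(1300)x² − (0.12)(9.8)x − (0.12)(9.8)(4.9) = 0
650.0x² − 1.176x − 5.762 = 0
x = [1.176 + √(1.383 + 14982)]/(2 × 650.0) = 0.09506 m

x = 0.095 m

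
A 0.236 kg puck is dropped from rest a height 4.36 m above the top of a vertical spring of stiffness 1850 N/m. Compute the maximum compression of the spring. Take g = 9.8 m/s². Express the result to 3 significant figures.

Let x be the compression. The total drop is H + x, and the puck is instantaneously at rest at max compression, so energy conservation gives:
mg(H + x) = ½kx²
½(1850)x² − (0.236)(9.8)x − (0.236)(9.8)(4.36) = 0
925.0x² − 2.313x − 10.08 = 0
x = [2.313 + √(5.349 + 37310)]/(2 × 925.0) = 0.1057 m

x = 0.106 m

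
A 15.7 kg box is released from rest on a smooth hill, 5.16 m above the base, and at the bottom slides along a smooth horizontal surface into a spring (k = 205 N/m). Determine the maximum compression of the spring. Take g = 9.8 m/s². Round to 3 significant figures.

Gravitational PE at the top equals spring PE at max compression: mgh = ½kx²
x = √(2mgh/k) = √(2 × 15.7 × 9.8 × 5.16 / 205) = 2.783 m

x = 2.78 m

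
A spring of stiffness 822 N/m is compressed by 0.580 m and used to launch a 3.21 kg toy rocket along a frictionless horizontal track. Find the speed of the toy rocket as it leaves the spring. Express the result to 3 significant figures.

v = 9.28 m/s

Spring PE converts entirely to kinetic energy: ½kx² = ½mv²
v = x√(k/m) = 0.580 × √(822/3.21) = 9.281 m/s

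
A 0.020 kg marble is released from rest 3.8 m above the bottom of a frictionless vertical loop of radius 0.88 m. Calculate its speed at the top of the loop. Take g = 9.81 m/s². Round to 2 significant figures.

Energy conservation: mgh = ½mv_top² + mg(2r)
v_top² = 2g(h − 2r) = 2(9.81)(3.8 − 1.760) = 40.02
v_top = 6.327 m/s

v = 6.3 m/s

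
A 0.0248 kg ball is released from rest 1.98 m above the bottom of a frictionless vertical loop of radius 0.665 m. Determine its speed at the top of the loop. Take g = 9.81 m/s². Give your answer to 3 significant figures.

v = 3.57 m/s

Energy conservation: mgh = ½mv_top² + mg(2r)
v_top² = 2g(h − 2r) = 2(9.81)(1.98 − 1.330) = 12.75
v_top = 3.571 m/s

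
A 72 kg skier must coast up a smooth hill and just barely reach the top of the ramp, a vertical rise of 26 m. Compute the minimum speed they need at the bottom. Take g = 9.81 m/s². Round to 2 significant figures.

At the top they are momentarily at rest, so all KE converts to PE: ½mv² = mgh
v = √(2gh) = √(2 × 9.81 × 26) = 22.59 m/s

v = 23 m/s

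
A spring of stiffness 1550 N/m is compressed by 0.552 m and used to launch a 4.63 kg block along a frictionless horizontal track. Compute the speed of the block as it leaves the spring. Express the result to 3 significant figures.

Spring PE converts entirely to kinetic energy: ½kx² = ½mv²
v = x√(k/m) = 0.552 × √(1550/4.63) = 10.10 m/s

v = 10.1 m/s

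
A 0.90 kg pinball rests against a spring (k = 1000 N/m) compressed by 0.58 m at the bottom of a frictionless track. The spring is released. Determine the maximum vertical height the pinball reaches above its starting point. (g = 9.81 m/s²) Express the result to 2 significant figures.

Energy conservation from release to the highest point: ½kx² = mgh
h = kx²/(2mg) = (1000)(0.58)²/(2 × 0.90 × 9.81) = 19.05 m

h = 19 m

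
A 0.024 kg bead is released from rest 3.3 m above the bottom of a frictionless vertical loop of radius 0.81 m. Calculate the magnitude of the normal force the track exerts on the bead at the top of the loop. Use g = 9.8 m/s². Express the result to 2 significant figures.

N = 0.74 N

Energy from release to top (height 2r): mgh = ½mv_top² + mg(2r)
v_top² = 2g(h − 2r) = 2(9.8)(3.3 − 1.620) = 32.928 m²/s²
At the top, both N and weight point toward the centre: N + mg = mv_top²/r
N = m(v_top²/r − g) = 0.024(32.928/0.81 − 9.8) = 0.7404 N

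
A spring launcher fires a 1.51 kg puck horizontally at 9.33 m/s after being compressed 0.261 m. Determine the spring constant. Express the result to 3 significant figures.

k = 1930 N/m

Energy stored in the spring equals the launch KE: ½kx² = ½mv²
k = mv²/x² = (1.51)(9.33)²/(0.261)² = 1930 N/m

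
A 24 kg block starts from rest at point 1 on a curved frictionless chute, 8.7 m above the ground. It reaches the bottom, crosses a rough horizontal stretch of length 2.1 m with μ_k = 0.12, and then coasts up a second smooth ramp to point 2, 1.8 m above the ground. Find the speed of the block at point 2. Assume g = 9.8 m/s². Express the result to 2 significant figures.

Energy at 1: mgh₁ = (24)(9.8)(8.7) = 2046.2 J
Friction loss: W_f = μ_k mg d = 59.27 J
At 2: ½mv² + mgh₂ = mgh₁ − W_f
½mv² = 2046.2 − 59.27 − 423.36 = 1563.6 J
v = √(2 × 1563.6/24) = 11.41 m/s

v = 11 m/s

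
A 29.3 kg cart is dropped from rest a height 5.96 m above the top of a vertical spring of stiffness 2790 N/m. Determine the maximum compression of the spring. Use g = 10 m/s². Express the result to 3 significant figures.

x = 1.23 m

Take the reference level at the top of the uncompressed spring. At max compression the cart has fallen H + x and is momentarily at rest:
mg(H + x) = ½kx²
½(2790)x² − (29.3)(10)x − (29.3)(10)(5.96) = 0
1395x² − 293.0x − 1746 = 0
x = [293.0 + √(85849 + 9.7442e+06)]/(2 × 1395) = 1.229 m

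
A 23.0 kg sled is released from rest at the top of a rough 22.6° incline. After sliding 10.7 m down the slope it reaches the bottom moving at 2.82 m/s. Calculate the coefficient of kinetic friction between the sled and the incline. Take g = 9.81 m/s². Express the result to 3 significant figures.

μ_k = 0.375

mgh = ½mv² + μ_k (mg cosθ) L, with h = L sinθ
mgL sinθ = 927.78 J; ½mv² = 91.453 J
W_f = 927.78 − 91.453 = 836.3 J
μ_k = W_f/(mg cosθ · L) = 836.3/(208.3 × 10.7) = 0.3752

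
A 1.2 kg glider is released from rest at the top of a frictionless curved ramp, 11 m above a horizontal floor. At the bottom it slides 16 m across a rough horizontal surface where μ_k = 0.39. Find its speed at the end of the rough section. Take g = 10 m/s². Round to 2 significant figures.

Energy at the top = energy at the end + work done against friction:
mgh = ½mv² + μ_k m g d
W_f = μ_k mg d = (0.39)(1.2)(10)(16) = 74.88 J
½mv² = mgh − W_f = 132.00 − 74.88 = 57.120 J
v = √(2 × 57.120/1.2) = 9.757 m/s

v = 9.8 m/s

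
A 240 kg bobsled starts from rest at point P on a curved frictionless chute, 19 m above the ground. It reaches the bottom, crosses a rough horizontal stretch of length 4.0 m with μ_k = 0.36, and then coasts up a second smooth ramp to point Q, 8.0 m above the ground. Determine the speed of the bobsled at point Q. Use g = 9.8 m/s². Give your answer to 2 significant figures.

Energy at P: mgh₁ = (240)(9.8)(19) = 44688 J
Friction loss: W_f = μ_k mg d = 3387 J
At Q: ½mv² + mgh₂ = mgh₁ − W_f
½mv² = 44688 − 3387 − 18816 = 22485 J
v = √(2 × 22485/240) = 13.69 m/s

v = 14 m/s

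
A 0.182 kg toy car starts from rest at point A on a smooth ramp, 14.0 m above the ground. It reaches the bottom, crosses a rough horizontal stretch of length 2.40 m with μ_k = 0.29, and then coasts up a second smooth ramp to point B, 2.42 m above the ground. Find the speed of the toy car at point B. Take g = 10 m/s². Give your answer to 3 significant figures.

v = 14.8 m/s

Energy at A: mgh₁ = (0.182)(10)(14.0) = 25.480 J
Friction loss: W_f = μ_k mg d = 1.267 J
At B: ½mv² + mgh₂ = mgh₁ − W_f
½mv² = 25.480 − 1.267 − 4.4044 = 19.809 J
v = √(2 × 19.809/0.182) = 14.75 m/s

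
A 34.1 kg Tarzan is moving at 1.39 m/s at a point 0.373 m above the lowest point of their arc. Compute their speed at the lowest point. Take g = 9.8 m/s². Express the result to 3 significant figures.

v = 3.04 m/s

By conservation of mechanical energy, ½mv₀² + mgh = ½mv²
v² = v₀² + 2gh = (1.39)² + 2(9.8)(0.373) = 9.2429
v = √9.2429 = 3.040 m/s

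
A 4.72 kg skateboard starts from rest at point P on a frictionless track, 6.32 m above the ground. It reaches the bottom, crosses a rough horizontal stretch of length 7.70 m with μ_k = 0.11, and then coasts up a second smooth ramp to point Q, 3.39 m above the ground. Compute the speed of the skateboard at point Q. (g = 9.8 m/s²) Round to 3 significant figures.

v = 6.39 m/s

Energy at P: mgh₁ = (4.72)(9.8)(6.32) = 292.34 J
Friction loss: W_f = μ_k mg d = 39.18 J
At Q: ½mv² + mgh₂ = mgh₁ − W_f
½mv² = 292.34 − 39.18 − 156.81 = 96.351 J
v = √(2 × 96.351/4.72) = 6.390 m/s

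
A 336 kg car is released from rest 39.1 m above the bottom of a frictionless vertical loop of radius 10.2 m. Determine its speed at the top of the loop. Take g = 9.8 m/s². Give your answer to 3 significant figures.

v = 19.1 m/s

Energy conservation: mgh = ½mv_top² + mg(2r)
v_top² = 2g(h − 2r) = 2(9.8)(39.1 − 20.40) = 366.5
v_top = 19.14 m/s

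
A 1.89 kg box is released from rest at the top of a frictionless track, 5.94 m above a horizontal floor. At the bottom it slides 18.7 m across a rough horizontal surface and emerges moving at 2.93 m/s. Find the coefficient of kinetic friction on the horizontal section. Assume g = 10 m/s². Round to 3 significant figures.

μ_k = 0.295

Energy at the top = energy at the end + work done against friction:
mgh = ½mv² + μ_k m g d
mgh = 112.27 J; ½mv² = 8.1127 J
W_f = 112.27 − 8.1127 = 104.2 J
μ_k = W_f/(mg·d) = 104.2/(18.90 × 18.7) = 0.2947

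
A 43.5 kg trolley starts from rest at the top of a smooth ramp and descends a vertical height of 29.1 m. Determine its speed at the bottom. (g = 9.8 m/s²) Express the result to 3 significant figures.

v = 23.9 m/s

By conservation of mechanical energy, mgh = ½mv²
v = √(2gh) = √(2 × 9.8 × 29.1) = √570.36 = 23.88 m/s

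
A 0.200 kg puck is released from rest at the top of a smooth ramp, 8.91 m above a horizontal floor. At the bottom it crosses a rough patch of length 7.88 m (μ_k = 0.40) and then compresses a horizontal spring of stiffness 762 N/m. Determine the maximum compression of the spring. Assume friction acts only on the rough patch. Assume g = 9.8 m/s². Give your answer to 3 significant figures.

Initial energy: E₁ = mgh = (0.200)(9.8)(8.91) = 17.464 J
Friction removes W_f = μ_k mg d = (0.40)(0.200)(9.8)(7.88) = 6.178 J
Energy reaching the spring: E = 17.464 − 6.178 = 11.286 J
At max compression ½kx² = E ⇒ x = √(2E/k) = √(2 × 11.286/762) = 0.1721 m

x = 0.172 m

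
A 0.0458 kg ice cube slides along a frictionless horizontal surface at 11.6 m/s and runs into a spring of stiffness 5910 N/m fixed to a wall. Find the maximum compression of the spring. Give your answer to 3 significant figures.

x = 0.0323 m

All KE is stored as spring PE at maximum compression: ½mv² = ½kx²
x = v√(m/k) = 11.6 × √(0.0458/5910) = 0.03229 m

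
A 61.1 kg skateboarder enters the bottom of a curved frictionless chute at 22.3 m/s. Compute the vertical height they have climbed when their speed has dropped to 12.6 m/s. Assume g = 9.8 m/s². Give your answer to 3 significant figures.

h = 17.3 m

Conservation of energy: ½mv₁² = ½mv₂² + mgh
h = (v₁² − v₂²)/(2g) = (22.3² − 12.6²)/(2 × 9.8) = 17.27 m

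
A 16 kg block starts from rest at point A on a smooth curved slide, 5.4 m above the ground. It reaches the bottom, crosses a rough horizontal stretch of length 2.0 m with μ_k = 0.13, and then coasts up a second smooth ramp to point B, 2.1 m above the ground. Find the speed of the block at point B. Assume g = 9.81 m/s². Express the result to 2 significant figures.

Energy at A: mgh₁ = (16)(9.81)(5.4) = 847.58 J
Friction loss: W_f = μ_k mg d = 40.81 J
At B: ½mv² + mgh₂ = mgh₁ − W_f
½mv² = 847.58 − 40.81 − 329.62 = 477.16 J
v = √(2 × 477.16/16) = 7.723 m/s

v = 7.7 m/s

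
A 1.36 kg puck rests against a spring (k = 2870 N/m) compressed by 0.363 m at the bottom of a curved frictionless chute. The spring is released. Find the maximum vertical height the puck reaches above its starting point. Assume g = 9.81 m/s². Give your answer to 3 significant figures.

h = 14.2 m

At maximum height the puck is at rest, so ½kx² = mgh
h = kx²/(2mg) = (2870)(0.363)²/(2 × 1.36 × 9.81) = 14.17 m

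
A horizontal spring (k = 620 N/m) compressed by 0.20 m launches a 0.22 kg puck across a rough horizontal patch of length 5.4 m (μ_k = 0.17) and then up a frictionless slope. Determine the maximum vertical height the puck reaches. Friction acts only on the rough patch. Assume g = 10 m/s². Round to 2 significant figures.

h = 4.7 m

Spring energy: E₀ = ½kx² = ½(620)(0.20)² = 12.400 J
Friction: W_f = μ_k mg d = (0.17)(0.22)(10)(5.4) = 2.020 J
Energy at base of ramp: E = 12.400 − 2.020 = 10.380 J
At max height all remaining energy is PE: mgh = E ⇒ h = E/(mg) = 10.380/(0.22 × 10) = 4.718 m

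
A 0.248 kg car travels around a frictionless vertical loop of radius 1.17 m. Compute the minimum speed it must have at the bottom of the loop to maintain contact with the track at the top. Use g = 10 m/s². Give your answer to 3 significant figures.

At the top: mg = mv_top²/r ⇒ v_top² = gr = 11.70 m²/s²
Energy from bottom to top (height 2r): ½mv_bot² = ½mv_top² + mg(2r)
v_bot² = gr + 4gr = 5gr = 58.50
v_bot = √(5gr) = 7.649 m/s

v = 7.65 m/s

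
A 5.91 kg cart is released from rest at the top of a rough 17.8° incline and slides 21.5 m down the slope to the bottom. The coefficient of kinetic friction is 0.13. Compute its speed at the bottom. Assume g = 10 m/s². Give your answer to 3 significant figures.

v = 8.84 m/s

Energy: mgh = ½mv² + W_f, with h = L sinθ and W_f = μ_k (mg cosθ) L
mgh = mgL sinθ = (5.91)(10)(21.5)sin17.8° = 388.43 J
W_f = μ_k mg cosθ · L = (0.13)(5.91)(10)cos17.8°·21.5 = 157.3 J
½mv² = 388.43 − 157.3 = 231.15 J
v = √(2 × 231.15/5.91) = 8.844 m/s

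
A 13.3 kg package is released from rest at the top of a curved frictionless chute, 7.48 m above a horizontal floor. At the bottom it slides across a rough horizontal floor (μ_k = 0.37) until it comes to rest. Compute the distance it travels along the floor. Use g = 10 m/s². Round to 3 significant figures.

d = 20.2 m

Energy bookkeeping (friction removes W_f = μ_k N d):
At rest all PE has been dissipated by friction: mgh = μ_k m g d
d = h/μ_k = 7.48/0.37 = 20.22 m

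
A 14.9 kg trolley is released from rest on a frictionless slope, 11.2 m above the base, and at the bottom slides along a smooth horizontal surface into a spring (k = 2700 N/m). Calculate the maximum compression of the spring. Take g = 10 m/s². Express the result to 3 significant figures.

At max compression the trolley is momentarily at rest: mgh = ½kx²
x = √(2mgh/k) = √(2 × 14.9 × 10 × 11.2 / 2700) = 1.112 m

x = 1.11 m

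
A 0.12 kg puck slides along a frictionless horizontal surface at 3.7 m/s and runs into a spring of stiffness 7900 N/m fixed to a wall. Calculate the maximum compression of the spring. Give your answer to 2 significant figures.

All KE is stored as spring PE at maximum compression: ½mv² = ½kx²
x = v√(m/k) = 3.7 × √(0.12/7900) = 0.01442 m

x = 0.014 m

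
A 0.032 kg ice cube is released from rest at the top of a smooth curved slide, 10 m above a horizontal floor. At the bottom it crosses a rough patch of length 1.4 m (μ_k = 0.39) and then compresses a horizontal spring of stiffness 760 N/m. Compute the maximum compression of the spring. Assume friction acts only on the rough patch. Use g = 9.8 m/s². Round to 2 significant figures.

x = 0.088 m

Initial energy: E₁ = mgh = (0.032)(9.8)(10) = 3.1360 J
Friction removes W_f = μ_k mg d = (0.39)(0.032)(9.8)(1.4) = 0.1712 J
Energy reaching the spring: E = 3.1360 − 0.1712 = 2.9648 J
At max compression ½kx² = E ⇒ x = √(2E/k) = √(2 × 2.9648/760) = 0.08833 m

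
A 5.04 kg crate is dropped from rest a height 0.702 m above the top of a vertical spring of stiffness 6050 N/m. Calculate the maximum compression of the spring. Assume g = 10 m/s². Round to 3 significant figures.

x = 0.117 m

Take the reference level at the top of the uncompressed spring. At max compression the crate has fallen H + x and is momentarily at rest:
mg(H + x) = ½kx²
½(6050)x² − (5.04)(10)x − (5.04)(10)(0.702) = 0
3025x² − 50.40x − 35.38 = 0
x = [50.40 + √(2540 + 428108)]/(2 × 3025) = 0.1168 m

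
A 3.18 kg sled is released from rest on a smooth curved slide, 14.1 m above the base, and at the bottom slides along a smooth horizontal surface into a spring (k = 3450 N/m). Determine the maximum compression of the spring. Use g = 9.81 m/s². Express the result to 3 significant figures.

Gravitational PE at the top equals spring PE at max compression: mgh = ½kx²
x = √(2mgh/k) = √(2 × 3.18 × 9.81 × 14.1 / 3450) = 0.5050 m

x = 0.505 m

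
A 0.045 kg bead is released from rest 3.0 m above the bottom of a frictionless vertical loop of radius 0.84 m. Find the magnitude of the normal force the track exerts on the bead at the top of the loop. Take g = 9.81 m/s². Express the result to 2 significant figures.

N = 0.95 N

Energy from release to top (height 2r): mgh = ½mv_top² + mg(2r)
v_top² = 2g(h − 2r) = 2(9.81)(3.0 − 1.680) = 25.898 m²/s²
At the top, both N and weight point toward the centre: N + mg = mv_top²/r
N = m(v_top²/r − g) = 0.045(25.898/0.84 − 9.81) = 0.9460 N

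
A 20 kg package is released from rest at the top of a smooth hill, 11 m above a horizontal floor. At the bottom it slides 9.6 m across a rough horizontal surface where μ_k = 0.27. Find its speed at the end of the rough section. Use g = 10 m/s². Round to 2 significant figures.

v = 13 m/s

Energy at the top = energy at the end + work done against friction:
mgh = ½mv² + μ_k m g d
W_f = μ_k mg d = (0.27)(20)(10)(9.6) = 518.4 J
½mv² = mgh − W_f = 2200.0 − 518.4 = 1681.6 J
v = √(2 × 1681.6/20) = 12.97 m/s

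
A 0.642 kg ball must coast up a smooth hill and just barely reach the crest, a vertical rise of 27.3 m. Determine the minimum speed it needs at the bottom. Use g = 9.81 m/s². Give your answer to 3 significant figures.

v = 23.1 m/s

At the top it is momentarily at rest, so all KE converts to PE: ½mv² = mgh
v = √(2gh) = √(2 × 9.81 × 27.3) = 23.14 m/s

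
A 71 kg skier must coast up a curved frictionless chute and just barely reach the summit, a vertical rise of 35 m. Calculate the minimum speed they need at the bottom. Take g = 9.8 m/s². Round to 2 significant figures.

v = 26 m/s

At the top they are momentarily at rest, so all KE converts to PE: ½mv² = mgh
v = √(2gh) = √(2 × 9.8 × 35) = 26.19 m/s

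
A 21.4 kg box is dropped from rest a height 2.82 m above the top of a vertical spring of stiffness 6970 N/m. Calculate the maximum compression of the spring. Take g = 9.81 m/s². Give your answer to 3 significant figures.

Let x be the compression. The total drop is H + x, and the box is instantaneously at rest at max compression, so energy conservation gives:
mg(H + x) = ½kx²
½(6970)x² − (21.4)(9.81)x − (21.4)(9.81)(2.82) = 0
3485x² − 209.9x − 592.0 = 0
x = [209.9 + √(44072 + 8.2527e+06)]/(2 × 3485) = 0.4434 m

x = 0.443 m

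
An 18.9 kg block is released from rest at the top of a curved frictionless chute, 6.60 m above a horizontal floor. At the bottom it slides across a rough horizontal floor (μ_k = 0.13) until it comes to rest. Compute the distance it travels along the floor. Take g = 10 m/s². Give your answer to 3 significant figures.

d = 50.8 m

Applying the work–energy principle:
At rest all PE has been dissipated by friction: mgh = μ_k m g d
d = h/μ_k = 6.60/0.13 = 50.77 m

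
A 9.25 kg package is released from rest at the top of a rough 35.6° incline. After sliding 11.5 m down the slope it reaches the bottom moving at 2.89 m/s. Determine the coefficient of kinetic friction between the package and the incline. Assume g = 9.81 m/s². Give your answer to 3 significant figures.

μ_k = 0.670

mgh = ½mv² + μ_k (mg cosθ) L, with h = L sinθ
mgL sinθ = 607.47 J; ½mv² = 38.628 J
W_f = 607.47 − 38.628 = 568.8 J
μ_k = W_f/(mg cosθ · L) = 568.8/(73.78 × 11.5) = 0.6704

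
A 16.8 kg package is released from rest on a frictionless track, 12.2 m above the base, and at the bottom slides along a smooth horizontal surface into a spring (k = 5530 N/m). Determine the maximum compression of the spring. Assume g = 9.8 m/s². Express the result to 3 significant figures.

x = 0.852 m

Gravitational PE at the top equals spring PE at max compression: mgh = ½kx²
x = √(2mgh/k) = √(2 × 16.8 × 9.8 × 12.2 / 5530) = 0.8523 m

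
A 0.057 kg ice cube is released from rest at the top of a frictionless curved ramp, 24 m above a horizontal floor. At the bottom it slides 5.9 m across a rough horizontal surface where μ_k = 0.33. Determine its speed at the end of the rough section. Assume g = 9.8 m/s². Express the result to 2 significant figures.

v = 21 m/s

Applying the work–energy principle:
mgh = ½mv² + μ_k m g d
W_f = μ_k mg d = (0.33)(0.057)(9.8)(5.9) = 1.088 J
½mv² = mgh − W_f = 13.406 − 1.088 = 12.319 J
v = √(2 × 12.319/0.057) = 20.79 m/s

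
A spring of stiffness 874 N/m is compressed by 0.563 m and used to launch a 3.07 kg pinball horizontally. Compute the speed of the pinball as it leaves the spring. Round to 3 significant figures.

v = 9.50 m/s

Spring PE converts entirely to kinetic energy: ½kx² = ½mv²
v = x√(k/m) = 0.563 × √(874/3.07) = 9.499 m/s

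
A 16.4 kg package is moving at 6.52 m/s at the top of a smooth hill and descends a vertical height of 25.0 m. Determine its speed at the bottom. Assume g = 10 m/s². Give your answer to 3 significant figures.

By conservation of mechanical energy, ½mv₀² + mgh = ½mv²
The mass cancels from both sides.
v² = v₀² + 2gh = (6.52)² + 2(10)(25.0) = 542.51
v = √542.51 = 23.29 m/s

v = 23.3 m/s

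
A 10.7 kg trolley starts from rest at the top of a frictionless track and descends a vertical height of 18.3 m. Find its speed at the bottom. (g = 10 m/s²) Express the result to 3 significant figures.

Equating total energy at the two states: mgh = ½mv²
v = √(2gh) = √(2 × 10 × 18.3) = √366.00 = 19.13 m/s

v = 19.1 m/s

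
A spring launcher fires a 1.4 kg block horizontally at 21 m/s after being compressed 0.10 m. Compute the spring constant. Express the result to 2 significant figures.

Energy stored in the spring equals the launch KE: ½kx² = ½mv²
k = mv²/x² = (1.4)(21)²/(0.10)² = 61740 N/m

k = 62000 N/m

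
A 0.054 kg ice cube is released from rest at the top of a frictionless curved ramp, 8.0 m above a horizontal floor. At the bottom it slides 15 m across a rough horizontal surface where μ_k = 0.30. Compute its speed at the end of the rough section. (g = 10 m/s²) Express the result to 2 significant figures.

Energy bookkeeping (friction removes W_f = μ_k N d):
mgh = ½mv² + μ_k m g d
W_f = μ_k mg d = (0.30)(0.054)(10)(15) = 2.430 J
½mv² = mgh − W_f = 4.3200 − 2.430 = 1.8900 J
v = √(2 × 1.8900/0.054) = 8.367 m/s

v = 8.4 m/s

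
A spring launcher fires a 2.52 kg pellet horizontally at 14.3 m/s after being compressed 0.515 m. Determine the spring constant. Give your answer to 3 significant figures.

k = 1940 N/m

Energy stored in the spring equals the launch KE: ½kx² = ½mv²
k = mv²/x² = (2.52)(14.3)²/(0.515)² = 1943 N/m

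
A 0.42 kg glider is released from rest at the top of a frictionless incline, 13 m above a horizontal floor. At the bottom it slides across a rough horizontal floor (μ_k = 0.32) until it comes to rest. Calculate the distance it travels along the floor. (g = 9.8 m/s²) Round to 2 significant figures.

Energy bookkeeping (friction removes W_f = μ_k N d):
At rest all PE has been dissipated by friction: mgh = μ_k m g d
d = h/μ_k = 13/0.32 = 40.62 m

d = 41 m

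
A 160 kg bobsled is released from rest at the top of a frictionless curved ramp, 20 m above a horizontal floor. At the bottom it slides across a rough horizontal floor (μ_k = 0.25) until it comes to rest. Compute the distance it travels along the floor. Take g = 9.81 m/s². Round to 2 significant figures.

d = 80 m

Energy at the top = energy at the end + work done against friction:
At rest all PE has been dissipated by friction: mgh = μ_k m g d
d = h/μ_k = 20/0.25 = 80.00 m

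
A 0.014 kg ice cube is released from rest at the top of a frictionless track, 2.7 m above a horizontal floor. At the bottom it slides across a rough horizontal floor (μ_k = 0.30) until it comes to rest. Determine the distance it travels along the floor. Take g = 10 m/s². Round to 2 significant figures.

d = 9.0 m

Energy bookkeeping (friction removes W_f = μ_k N d):
At rest all PE has been dissipated by friction: mgh = μ_k m g d
d = h/μ_k = 2.7/0.30 = 9.000 m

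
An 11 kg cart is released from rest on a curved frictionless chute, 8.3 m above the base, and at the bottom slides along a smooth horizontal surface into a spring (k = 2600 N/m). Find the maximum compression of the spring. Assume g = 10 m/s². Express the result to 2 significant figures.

Energy conservation (no friction) from release to max compression: mgh = ½kx²
x = √(2mgh/k) = √(2 × 11 × 10 × 8.3 / 2600) = 0.8380 m

x = 0.84 m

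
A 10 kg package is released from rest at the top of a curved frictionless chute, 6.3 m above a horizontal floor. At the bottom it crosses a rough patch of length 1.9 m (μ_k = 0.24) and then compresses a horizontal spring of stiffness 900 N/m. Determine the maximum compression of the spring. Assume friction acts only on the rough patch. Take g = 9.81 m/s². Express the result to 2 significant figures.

x = 1.1 m

Initial energy: E₁ = mgh = (10)(9.81)(6.3) = 618.03 J
Friction removes W_f = μ_k mg d = (0.24)(10)(9.81)(1.9) = 44.73 J
Energy reaching the spring: E = 618.03 − 44.73 = 573.30 J
At max compression ½kx² = E ⇒ x = √(2E/k) = √(2 × 573.30/900) = 1.129 m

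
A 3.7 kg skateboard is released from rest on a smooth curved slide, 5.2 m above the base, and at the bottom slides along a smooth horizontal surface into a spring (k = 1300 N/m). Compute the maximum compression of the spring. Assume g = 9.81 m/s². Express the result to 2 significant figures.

At max compression the skateboard is momentarily at rest: mgh = ½kx²
x = √(2mgh/k) = √(2 × 3.7 × 9.81 × 5.2 / 1300) = 0.5389 m

x = 0.54 m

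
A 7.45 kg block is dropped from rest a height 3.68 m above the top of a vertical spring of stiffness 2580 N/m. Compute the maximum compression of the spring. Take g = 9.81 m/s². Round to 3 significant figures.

Take the reference level at the top of the uncompressed spring. At max compression the block has fallen H + x and is momentarily at rest:
mg(H + x) = ½kx²
½(2580)x² − (7.45)(9.81)x − (7.45)(9.81)(3.68) = 0
1290x² − 73.08x − 269.0 = 0
x = [73.08 + √(5341 + 1.3878e+06)]/(2 × 1290) = 0.4858 m

x = 0.486 m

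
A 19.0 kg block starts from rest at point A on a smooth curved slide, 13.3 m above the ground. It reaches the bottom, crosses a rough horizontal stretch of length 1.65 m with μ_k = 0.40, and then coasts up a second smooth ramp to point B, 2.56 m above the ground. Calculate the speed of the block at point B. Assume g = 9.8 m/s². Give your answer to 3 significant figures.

v = 14.1 m/s

Energy at A: mgh₁ = (19.0)(9.8)(13.3) = 2476.5 J
Friction loss: W_f = μ_k mg d = 122.9 J
At B: ½mv² + mgh₂ = mgh₁ − W_f
½mv² = 2476.5 − 122.9 − 476.67 = 1876.9 J
v = √(2 × 1876.9/19.0) = 14.06 m/s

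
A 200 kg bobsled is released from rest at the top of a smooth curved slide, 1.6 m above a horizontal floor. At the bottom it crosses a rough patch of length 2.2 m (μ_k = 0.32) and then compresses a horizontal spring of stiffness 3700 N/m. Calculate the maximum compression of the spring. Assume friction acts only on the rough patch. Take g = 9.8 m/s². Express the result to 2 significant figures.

Initial energy: E₁ = mgh = (200)(9.8)(1.6) = 3136.0 J
Friction removes W_f = μ_k mg d = (0.32)(200)(9.8)(2.2) = 1380 J
Energy reaching the spring: E = 3136.0 − 1380 = 1756.2 J
At max compression ½kx² = E ⇒ x = √(2E/k) = √(2 × 1756.2/3700) = 0.9743 m

x = 0.97 m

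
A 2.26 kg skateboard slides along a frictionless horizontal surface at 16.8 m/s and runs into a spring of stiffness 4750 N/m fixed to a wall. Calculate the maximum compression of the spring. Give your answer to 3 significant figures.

At max compression the skateboard is momentarily at rest: ½mv² = ½kx²
x = v√(m/k) = 16.8 × √(2.26/4750) = 0.3665 m

x = 0.366 m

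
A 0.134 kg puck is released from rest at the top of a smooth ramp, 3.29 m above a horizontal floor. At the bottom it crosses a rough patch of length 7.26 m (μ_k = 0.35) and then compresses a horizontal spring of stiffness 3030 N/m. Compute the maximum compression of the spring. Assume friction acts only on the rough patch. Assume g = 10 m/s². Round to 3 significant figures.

Initial energy: E₁ = mgh = (0.134)(10)(3.29) = 4.4086 J
Friction removes W_f = μ_k mg d = (0.35)(0.134)(10)(7.26) = 3.405 J
Energy reaching the spring: E = 4.4086 − 3.405 = 1.0037 J
At max compression ½kx² = E ⇒ x = √(2E/k) = √(2 × 1.0037/3030) = 0.02574 m

x = 0.0257 m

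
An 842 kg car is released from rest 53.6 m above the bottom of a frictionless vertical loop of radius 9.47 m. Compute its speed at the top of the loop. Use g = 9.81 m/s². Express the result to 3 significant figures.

Energy conservation: mgh = ½mv_top² + mg(2r)
v_top² = 2g(h − 2r) = 2(9.81)(53.6 − 18.94) = 680.0
v_top = 26.08 m/s

v = 26.1 m/s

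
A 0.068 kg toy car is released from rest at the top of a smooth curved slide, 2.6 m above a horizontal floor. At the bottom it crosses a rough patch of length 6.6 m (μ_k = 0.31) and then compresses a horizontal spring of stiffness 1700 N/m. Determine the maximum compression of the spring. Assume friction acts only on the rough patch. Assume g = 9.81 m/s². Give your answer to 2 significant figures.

x = 0.021 m

Initial energy: E₁ = mgh = (0.068)(9.81)(2.6) = 1.7344 J
Friction removes W_f = μ_k mg d = (0.31)(0.068)(9.81)(6.6) = 1.365 J
Energy reaching the spring: E = 1.7344 − 1.365 = 0.36956 J
At max compression ½kx² = E ⇒ x = √(2E/k) = √(2 × 0.36956/1700) = 0.02085 m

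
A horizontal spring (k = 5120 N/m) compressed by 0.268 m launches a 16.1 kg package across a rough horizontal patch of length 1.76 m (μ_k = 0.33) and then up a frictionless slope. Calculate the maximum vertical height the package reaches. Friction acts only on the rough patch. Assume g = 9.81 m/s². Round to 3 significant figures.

h = 0.583 m

Spring energy: E₀ = ½kx² = ½(5120)(0.268)² = 183.87 J
Friction: W_f = μ_k mg d = (0.33)(16.1)(9.81)(1.76) = 91.73 J
Energy at base of ramp: E = 183.87 − 91.73 = 92.137 J
At max height all remaining energy is PE: mgh = E ⇒ h = E/(mg) = 92.137/(16.1 × 9.81) = 0.5834 m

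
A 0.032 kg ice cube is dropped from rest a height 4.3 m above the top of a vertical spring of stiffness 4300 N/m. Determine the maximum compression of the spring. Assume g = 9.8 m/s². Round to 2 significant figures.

Measuring PE from the top of the relaxed spring, at max compression the cube has dropped H + x with zero KE, so:
mg(H + x) = ½kx²
½(4300)x² − (0.032)(9.8)x − (0.032)(9.8)(4.3) = 0
2150x² − 0.3136x − 1.348 = 0
x = [0.3136 + √(0.09834 + 11597)]/(2 × 2150) = 0.02512 m

x = 0.025 m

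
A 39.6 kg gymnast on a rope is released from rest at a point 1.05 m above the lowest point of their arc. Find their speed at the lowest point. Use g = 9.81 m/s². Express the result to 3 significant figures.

By conservation of mechanical energy, mgh = ½mv²
v = √(2gh) = √(2 × 9.81 × 1.05) = √20.601 = 4.539 m/s

v = 4.54 m/s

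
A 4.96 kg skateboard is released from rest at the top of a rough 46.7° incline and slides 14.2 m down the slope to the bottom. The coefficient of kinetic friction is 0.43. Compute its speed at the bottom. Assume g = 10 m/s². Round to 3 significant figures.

v = 11.1 m/s

Energy: mgh = ½mv² + W_f, with h = L sinθ and W_f = μ_k (mg cosθ) L
mgh = mgL sinθ = (4.96)(10)(14.2)sin46.7° = 512.58 J
W_f = μ_k mg cosθ · L = (0.43)(4.96)(10)cos46.7°·14.2 = 207.7 J
½mv² = 512.58 − 207.7 = 304.88 J
v = √(2 × 304.88/4.96) = 11.09 m/s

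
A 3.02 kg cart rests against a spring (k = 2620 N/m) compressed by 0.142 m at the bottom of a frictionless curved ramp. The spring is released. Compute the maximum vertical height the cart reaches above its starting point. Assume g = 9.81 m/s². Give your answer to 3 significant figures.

At maximum height the cart is at rest, so ½kx² = mgh
h = kx²/(2mg) = (2620)(0.142)²/(2 × 3.02 × 9.81) = 0.8916 m

h = 0.892 m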